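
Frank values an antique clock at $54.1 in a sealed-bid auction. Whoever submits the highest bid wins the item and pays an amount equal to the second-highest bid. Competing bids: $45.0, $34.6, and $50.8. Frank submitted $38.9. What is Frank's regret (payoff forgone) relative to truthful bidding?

Payoff forgone: $3.3.

The highest competing bid is $50.8.
Bidding truthfully at $54.1: Frank has the top bid, wins, and pays the second-highest bid $50.8. Payoff = $54.1 − $50.8 = $3.3.
Bidding $38.9: the top bid is $50.8 (a rival), so Frank loses. Payoff = $0.0.
Regret = truthful payoff − actual payoff = $3.3 − $0.0 = $3.3.
Deviating from a truthful bid can only lose payoff in a second-price auction — never gain.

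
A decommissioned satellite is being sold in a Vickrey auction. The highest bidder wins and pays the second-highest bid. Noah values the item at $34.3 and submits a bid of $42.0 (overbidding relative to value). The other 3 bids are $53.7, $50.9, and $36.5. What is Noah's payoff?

Highest competing bid: $53.7.
Noah's bid $42.0 is not the highest, so Noah loses, pays nothing, and earns zero payoff.

Payoff = $0.0.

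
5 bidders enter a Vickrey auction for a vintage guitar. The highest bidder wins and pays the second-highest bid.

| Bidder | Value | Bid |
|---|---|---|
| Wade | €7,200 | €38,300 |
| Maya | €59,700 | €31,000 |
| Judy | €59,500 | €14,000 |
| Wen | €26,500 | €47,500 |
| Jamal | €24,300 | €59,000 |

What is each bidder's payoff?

Ranking the bids: Jamal €59,000, then Wen €47,500, then Wade €38,300, then Maya €31,000, then Judy €14,000.
Jamal has the top bid and wins; the price is the second-highest bid, €47,500.
Jamal's payoff = €24,300 − €47,500 = -€23,200. All other bidders lose, so their payoff is 0.

Payoffs: Wade €0, Maya €0, Judy €0, Wen €0, Jamal -€23,200.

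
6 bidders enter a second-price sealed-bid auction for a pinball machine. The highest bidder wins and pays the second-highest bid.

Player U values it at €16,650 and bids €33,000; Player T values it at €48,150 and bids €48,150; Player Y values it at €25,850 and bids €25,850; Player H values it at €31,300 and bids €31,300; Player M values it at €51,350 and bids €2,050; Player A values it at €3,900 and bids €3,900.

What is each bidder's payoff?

Player U €0, Player T €15,150, Player Y €0, Player H €0, Player M €0, Player A €0.

Bids in descending order: Player T €48,150, then Player U €33,000, then Player H €31,300, then Player Y €25,850, then Player A €3,900, then Player M €2,050.
Player T has the top bid and wins; the price is the second-highest bid, €33,000.
Player T's payoff = €48,150 − €33,000 = €15,150. All other bidders lose, so their payoff is 0.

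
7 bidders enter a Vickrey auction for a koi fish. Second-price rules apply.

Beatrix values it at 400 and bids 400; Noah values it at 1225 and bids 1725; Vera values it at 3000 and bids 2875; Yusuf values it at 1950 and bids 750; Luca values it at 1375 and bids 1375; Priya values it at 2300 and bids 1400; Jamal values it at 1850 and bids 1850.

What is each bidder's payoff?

Sorted high to low: Vera 2875, then Jamal 1850, then Noah 1725, then Priya 1400, then Luca 1375, then Yusuf 750, then Beatrix 400.
Vera has the top bid and wins; the price is the second-highest bid, 1850.
Vera's payoff = 3000 − 1850 = 1150. All other bidders lose, so their payoff is 0.

Payoffs: Beatrix 0, Noah 0, Vera 1150, Yusuf 0, Luca 0, Priya 0, Jamal 0.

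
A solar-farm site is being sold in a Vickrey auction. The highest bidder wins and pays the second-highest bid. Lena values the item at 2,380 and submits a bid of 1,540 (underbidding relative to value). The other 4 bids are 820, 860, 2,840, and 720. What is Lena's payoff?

Payoff = 0.

Highest competing bid: 2,840.
Lena's bid 1,540 is not the highest, so Lena loses, pays nothing, and earns zero payoff.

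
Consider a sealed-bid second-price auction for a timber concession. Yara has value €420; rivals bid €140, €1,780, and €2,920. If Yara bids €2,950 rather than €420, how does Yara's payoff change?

The highest competing bid is €2,920.
Bidding truthfully at €420: the top bid is €2,920 (a rival), so Yara loses. Payoff = €0.
Bidding €2,950: Yara has the top bid, wins, and pays the second-highest bid €2,920. Payoff = €420 − €2,920 = -€2,500.
Change = -€2,500 − €0 = -€2,500.

Payoff change: -€2,500.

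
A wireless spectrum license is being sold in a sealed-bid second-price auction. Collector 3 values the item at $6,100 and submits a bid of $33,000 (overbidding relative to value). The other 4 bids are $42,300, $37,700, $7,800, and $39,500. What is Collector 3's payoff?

Payoff = $0.

Highest competing bid: $42,300.
Collector 3's bid $33,000 is not the highest, so Collector 3 loses, pays nothing, and earns zero payoff.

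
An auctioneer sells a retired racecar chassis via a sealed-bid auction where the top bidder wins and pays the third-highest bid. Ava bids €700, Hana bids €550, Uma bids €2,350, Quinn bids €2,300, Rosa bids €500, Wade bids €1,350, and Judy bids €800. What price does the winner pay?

Sorted high to low: Uma €2,350; Quinn €2,300; Wade €1,350; Judy €800; Ava €700; Hana €550; Rosa €500.
Uma is the highest bidder, so Uma wins.
Under the third-price rule, the price is the third-highest bid: €1,350.

The winner pays €1,350.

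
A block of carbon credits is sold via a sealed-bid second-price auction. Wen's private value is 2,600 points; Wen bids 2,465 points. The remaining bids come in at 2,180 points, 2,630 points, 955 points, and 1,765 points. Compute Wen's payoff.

Wen's payoff: 0 points.

Highest competing bid: 2,630 points.
Wen's bid 2,465 points is not the highest, so Wen loses, pays nothing, and earns zero payoff.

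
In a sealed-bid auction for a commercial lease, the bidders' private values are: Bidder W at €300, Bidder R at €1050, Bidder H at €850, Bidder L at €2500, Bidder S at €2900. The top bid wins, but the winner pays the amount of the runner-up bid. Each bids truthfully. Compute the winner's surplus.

Winner's surplus: €400.

Sorted high to low: Bidder S €2900, then Bidder L €2500, then Bidder R €1050, then Bidder H €850, then Bidder W €300.
Bidder S wins with the top bid and pays the second-highest, €2500.
Surplus = €2900 − €2500 = €400.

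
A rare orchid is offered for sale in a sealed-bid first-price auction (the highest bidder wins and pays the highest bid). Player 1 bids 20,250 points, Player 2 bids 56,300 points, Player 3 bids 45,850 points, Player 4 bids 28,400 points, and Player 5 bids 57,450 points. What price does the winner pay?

Bids in descending order: Player 5 57,450 points, then Player 2 56,300 points, then Player 3 45,850 points, then Player 4 28,400 points, then Player 1 20,250 points.
Player 5 is the highest bidder, so Player 5 wins.
Under the first-price rule, the price is the highest bid: 57,450 points.

The winner pays 57,450 points.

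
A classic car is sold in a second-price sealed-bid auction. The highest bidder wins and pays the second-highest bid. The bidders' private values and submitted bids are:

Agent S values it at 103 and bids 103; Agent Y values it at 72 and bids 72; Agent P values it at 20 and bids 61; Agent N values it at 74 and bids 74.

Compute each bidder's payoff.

Bids in descending order: Agent S 103, then Agent N 74, then Agent Y 72, then Agent P 61.
Agent S has the top bid and wins; the price is the second-highest bid, 74.
Agent S's payoff = 103 − 74 = 29. All other bidders lose, so their payoff is 0.

Agent S 29, Agent Y 0, Agent P 0, Agent N 0.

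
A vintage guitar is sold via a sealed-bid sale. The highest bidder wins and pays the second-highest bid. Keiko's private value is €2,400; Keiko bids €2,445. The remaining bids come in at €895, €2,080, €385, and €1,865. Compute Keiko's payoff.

Payoff = €320.

Highest competing bid: €2,080.
Keiko's bid €2,445 is the highest overall, so Keiko wins and pays the second-highest bid, €2,080.
Payoff = value − price = €2,400 − €2,080 = €320.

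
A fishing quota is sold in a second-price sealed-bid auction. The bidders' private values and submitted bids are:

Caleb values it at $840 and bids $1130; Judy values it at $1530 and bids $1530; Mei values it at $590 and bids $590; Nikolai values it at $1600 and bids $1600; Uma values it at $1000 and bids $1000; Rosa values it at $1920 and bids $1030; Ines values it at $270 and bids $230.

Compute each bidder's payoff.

Caleb $0, Judy $0, Mei $0, Nikolai $70, Uma $0, Rosa $0, Ines $0.

Ranking the bids: Nikolai $1600, then Judy $1530, then Caleb $1130, then Rosa $1030, then Uma $1000, then Mei $590, then Ines $230.
Nikolai has the top bid and wins; the price is the second-highest bid, $1530.
Nikolai's payoff = $1600 − $1530 = $70. All other bidders lose, so their payoff is 0.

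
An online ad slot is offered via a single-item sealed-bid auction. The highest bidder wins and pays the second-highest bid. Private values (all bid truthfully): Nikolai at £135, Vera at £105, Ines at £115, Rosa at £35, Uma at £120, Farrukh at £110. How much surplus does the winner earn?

Ordered from highest: Nikolai £135; Uma £120; Ines £115; Farrukh £110; Vera £105; Rosa £35.
Nikolai wins with the top bid and pays the second-highest, £120.
Surplus = £135 − £120 = £15.

£15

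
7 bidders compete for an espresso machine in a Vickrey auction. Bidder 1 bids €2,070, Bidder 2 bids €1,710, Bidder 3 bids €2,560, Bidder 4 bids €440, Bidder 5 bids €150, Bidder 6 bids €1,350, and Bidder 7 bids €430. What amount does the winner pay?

Sorted high to low: Bidder 3 €2,560; Bidder 1 €2,070; Bidder 2 €1,710; Bidder 6 €1,350; Bidder 4 €440; Bidder 7 €430; Bidder 5 €150.
Bidder 3 has the highest bid, so Bidder 3 wins.
The second-highest bid is €2,070, so that is what Bidder 3 pays.

€2,070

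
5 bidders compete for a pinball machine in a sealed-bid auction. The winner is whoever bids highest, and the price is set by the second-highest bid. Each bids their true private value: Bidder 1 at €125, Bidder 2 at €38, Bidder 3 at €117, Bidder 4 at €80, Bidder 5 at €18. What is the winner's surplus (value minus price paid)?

€8

Bids in descending order: Bidder 1 €125 > Bidder 3 €117 > Bidder 4 €80 > Bidder 2 €38 > Bidder 5 €18.
Bidder 1 wins with the top bid and pays the second-highest, €117.
Surplus = €125 − €117 = €8.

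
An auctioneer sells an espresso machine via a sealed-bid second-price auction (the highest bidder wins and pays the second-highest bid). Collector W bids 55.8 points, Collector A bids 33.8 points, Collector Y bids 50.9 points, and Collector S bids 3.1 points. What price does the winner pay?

50.9 points

Ranking the bids: Collector W 55.8 points; Collector Y 50.9 points; Collector A 33.8 points; Collector S 3.1 points.
Collector W is the highest bidder, so Collector W wins.
Under the second-price rule, the price is the second-highest bid: 50.9 points.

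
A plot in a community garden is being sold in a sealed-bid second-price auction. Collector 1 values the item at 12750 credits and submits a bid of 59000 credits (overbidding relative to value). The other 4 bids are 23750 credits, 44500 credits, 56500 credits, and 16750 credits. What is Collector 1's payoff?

Payoff = -43750 credits.

Highest competing bid: 56500 credits.
Collector 1's bid 59000 credits is the highest overall, so Collector 1 wins and pays the second-highest bid, 56500 credits.
Payoff = value − price = 12750 credits − 56500 credits = -43750 credits.
Overbidding won the item at a price above value — truthful bidding would have avoided this loss.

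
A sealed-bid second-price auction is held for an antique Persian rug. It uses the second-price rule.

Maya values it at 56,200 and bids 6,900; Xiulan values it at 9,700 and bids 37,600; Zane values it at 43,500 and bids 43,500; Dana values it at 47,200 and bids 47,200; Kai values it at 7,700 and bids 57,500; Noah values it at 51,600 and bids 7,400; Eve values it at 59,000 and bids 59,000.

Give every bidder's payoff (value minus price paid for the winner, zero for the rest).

Ranking the bids: Eve 59,000, then Kai 57,500, then Dana 47,200, then Zane 43,500, then Xiulan 37,600, then Noah 7,400, then Maya 6,900.
Eve has the top bid and wins; the price is the second-highest bid, 57,500.
Eve's payoff = 59,000 − 57,500 = 1,500. All other bidders lose, so their payoff is 0.

Maya 0, Xiulan 0, Zane 0, Dana 0, Kai 0, Noah 0, Eve 1,500.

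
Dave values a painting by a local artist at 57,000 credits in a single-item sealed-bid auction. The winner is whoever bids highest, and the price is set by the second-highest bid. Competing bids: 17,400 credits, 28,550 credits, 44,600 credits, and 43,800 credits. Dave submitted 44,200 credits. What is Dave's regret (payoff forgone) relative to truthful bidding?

The highest competing bid is 44,600 credits.
Bidding truthfully at 57,000 credits: Dave has the top bid, wins, and pays the second-highest bid 44,600 credits. Payoff = 57,000 credits − 44,600 credits = 12,400 credits.
Bidding 44,200 credits: the top bid is 44,600 credits (a rival), so Dave loses. Payoff = 0 credits.
Regret = truthful payoff − actual payoff = 12,400 credits − 0 credits = 12,400 credits.

Payoff forgone: 12,400 credits.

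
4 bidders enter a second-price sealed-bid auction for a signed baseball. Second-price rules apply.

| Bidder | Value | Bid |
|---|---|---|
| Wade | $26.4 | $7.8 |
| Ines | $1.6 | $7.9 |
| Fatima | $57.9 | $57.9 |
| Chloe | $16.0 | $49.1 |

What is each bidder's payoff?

Payoffs: Wade $0.0, Ines $0.0, Fatima $8.8, Chloe $0.0.

Ranking the bids: Fatima $57.9 > Chloe $49.1 > Ines $7.9 > Wade $7.8.
Fatima has the top bid and wins; the price is the second-highest bid, $49.1.
Fatima's payoff = $57.9 − $49.1 = $8.8. All other bidders lose, so their payoff is 0.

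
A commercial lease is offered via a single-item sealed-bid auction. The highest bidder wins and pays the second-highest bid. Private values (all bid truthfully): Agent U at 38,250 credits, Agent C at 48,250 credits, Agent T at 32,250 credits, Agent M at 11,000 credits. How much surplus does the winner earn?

Surplus = 10,000 credits.

Sorted high to low: Agent C 48,250 credits; Agent U 38,250 credits; Agent T 32,250 credits; Agent M 11,000 credits.
Agent C wins with the top bid and pays the second-highest, 38,250 credits.
Surplus = 48,250 credits − 38,250 credits = 10,000 credits.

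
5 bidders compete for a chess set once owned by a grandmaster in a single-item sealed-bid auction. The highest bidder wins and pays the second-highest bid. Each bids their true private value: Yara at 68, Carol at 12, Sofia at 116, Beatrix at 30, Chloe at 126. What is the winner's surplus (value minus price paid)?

Winner's surplus: 10.

Bids in descending order: Chloe 126; Sofia 116; Yara 68; Beatrix 30; Carol 12.
Chloe wins with the top bid and pays the second-highest, 116.
Surplus = 126 − 116 = 10.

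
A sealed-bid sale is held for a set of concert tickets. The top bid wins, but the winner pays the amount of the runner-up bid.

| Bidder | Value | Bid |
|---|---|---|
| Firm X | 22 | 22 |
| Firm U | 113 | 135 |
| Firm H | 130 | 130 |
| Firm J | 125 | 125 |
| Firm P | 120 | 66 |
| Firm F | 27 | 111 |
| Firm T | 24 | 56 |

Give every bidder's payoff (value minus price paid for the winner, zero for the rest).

Payoffs: Firm X 0, Firm U -17, Firm H 0, Firm J 0, Firm P 0, Firm F 0, Firm T 0.

Bids in descending order: Firm U 135; Firm H 130; Firm J 125; Firm F 111; Firm P 66; Firm T 56; Firm X 22.
Firm U has the top bid and wins; the price is the second-highest bid, 130.
Firm U's payoff = 113 − 130 = -17. All other bidders lose, so their payoff is 0.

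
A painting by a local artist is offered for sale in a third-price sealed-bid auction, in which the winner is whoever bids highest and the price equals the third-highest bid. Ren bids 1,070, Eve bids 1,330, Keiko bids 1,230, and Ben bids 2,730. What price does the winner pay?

Price paid: 1,230.

Bids in descending order: Ben 2,730; Eve 1,330; Keiko 1,230; Ren 1,070.
Ben is the highest bidder, so Ben wins.
Under the third-price rule, the price is the third-highest bid: 1,230.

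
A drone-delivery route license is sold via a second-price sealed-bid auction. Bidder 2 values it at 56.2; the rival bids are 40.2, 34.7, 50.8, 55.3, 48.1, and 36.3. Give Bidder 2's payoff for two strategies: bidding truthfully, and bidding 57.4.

(a) 0.9  (b) 0.9

The highest competing bid is 55.3.
Bidding truthfully at 56.2: Bidder 2 has the top bid, wins, and pays the second-highest bid 55.3. Payoff = 56.2 − 55.3 = 0.9.
Bidding 57.4: Bidder 2 has the top bid, wins, and pays the second-highest bid 55.3. Payoff = 56.2 − 55.3 = 0.9.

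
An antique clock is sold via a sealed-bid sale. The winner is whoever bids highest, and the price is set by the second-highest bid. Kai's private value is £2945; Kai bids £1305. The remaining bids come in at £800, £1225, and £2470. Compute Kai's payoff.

Highest competing bid: £2470.
Kai's bid £1305 is not the highest, so Kai loses, pays nothing, and earns zero payoff.

£0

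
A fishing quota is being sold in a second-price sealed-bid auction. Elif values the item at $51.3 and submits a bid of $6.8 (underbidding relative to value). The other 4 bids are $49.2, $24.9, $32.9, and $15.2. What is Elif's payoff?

$0.0

Highest competing bid: $49.2.
Elif's bid $6.8 is not the highest, so Elif loses, pays nothing, and earns zero payoff.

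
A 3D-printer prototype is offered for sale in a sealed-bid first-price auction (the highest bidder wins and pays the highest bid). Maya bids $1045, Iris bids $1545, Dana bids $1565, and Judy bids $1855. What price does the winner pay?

Sorted high to low: Judy $1855; Dana $1565; Iris $1545; Maya $1045.
Judy is the highest bidder, so Judy wins.
Under the first-price rule, the price is the highest bid: $1855.

The winner pays $1855.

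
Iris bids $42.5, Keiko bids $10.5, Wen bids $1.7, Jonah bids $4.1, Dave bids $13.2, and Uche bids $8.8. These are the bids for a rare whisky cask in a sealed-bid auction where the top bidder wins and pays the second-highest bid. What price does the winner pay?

Ordered from highest: Iris $42.5; Dave $13.2; Keiko $10.5; Uche $8.8; Jonah $4.1; Wen $1.7.
Iris is the highest bidder, so Iris wins.
Under the second-price rule, the price is the second-highest bid: $13.2.

$13.2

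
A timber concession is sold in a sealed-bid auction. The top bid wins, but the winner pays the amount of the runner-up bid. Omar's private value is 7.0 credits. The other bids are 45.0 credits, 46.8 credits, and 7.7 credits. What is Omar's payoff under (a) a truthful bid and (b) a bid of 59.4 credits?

Truthful: 0.0 credits; alternative: -39.8 credits.

The highest competing bid is 46.8 credits.
Bidding truthfully at 7.0 credits: the top bid is 46.8 credits (a rival), so Omar loses. Payoff = 0.0 credits.
Bidding 59.4 credits: Omar has the top bid, wins, and pays the second-highest bid 46.8 credits. Payoff = 7.0 credits − 46.8 credits = -39.8 credits.
This is the dominant-strategy logic: truthful bidding weakly beats any alternative.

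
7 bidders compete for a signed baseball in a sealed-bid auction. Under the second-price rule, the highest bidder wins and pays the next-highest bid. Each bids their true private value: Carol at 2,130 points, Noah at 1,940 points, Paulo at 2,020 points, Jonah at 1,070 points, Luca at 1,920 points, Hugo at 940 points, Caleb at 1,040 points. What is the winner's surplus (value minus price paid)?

110 points

Bids in descending order: Carol 2,130 points > Paulo 2,020 points > Noah 1,940 points > Luca 1,920 points > Jonah 1,070 points > Caleb 1,040 points > Hugo 940 points.
Carol wins with the top bid and pays the second-highest, 2,020 points.
Surplus = 2,130 points − 2,020 points = 110 points.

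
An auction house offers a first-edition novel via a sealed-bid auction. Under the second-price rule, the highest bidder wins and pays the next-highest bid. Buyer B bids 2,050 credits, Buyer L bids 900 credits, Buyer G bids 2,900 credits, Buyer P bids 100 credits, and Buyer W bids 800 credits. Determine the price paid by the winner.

Bids in descending order: Buyer G 2,900 credits; Buyer B 2,050 credits; Buyer L 900 credits; Buyer W 800 credits; Buyer P 100 credits.
Buyer G has the highest bid, so Buyer G wins.
The second-highest bid is 2,050 credits, so that is what Buyer G pays.

2,050 credits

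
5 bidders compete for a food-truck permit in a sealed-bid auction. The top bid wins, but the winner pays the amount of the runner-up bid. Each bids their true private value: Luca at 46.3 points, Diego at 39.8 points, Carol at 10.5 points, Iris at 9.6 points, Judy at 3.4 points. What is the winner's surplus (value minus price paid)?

Surplus = 6.5 points.

Sorted high to low: Luca 46.3 points > Diego 39.8 points > Carol 10.5 points > Iris 9.6 points > Judy 3.4 points.
Luca wins with the top bid and pays the second-highest, 39.8 points.
Surplus = 46.3 points − 39.8 points = 6.5 points.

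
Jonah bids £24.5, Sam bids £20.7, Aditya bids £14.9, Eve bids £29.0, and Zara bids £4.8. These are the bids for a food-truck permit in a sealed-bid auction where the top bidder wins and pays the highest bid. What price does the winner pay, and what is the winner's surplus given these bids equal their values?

Ranking the bids: Eve £29.0; Jonah £24.5; Sam £20.7; Aditya £14.9; Zara £4.8.
Eve is the highest bidder, so Eve wins.
Under the first-price rule, the price is the highest bid: £29.0.
Surplus = £29.0 − £29.0 = £0.0.

The winner pays £29.0 for a surplus of £0.0.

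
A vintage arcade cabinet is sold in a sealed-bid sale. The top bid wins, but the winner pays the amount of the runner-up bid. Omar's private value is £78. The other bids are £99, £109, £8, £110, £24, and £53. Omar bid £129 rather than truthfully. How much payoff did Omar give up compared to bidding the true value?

The highest competing bid is £110.
Bidding truthfully at £78: the top bid is £110 (a rival), so Omar loses. Payoff = £0.
Bidding £129: Omar has the top bid, wins, and pays the second-highest bid £110. Payoff = £78 − £110 = -£32.
Regret = truthful payoff − actual payoff = £0 − -£32 = £32.

Regret: £32.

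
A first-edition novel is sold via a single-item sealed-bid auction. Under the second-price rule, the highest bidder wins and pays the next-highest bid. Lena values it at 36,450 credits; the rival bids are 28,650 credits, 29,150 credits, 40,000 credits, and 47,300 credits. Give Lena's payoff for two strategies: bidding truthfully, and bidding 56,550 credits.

The highest competing bid is 47,300 credits.
Bidding truthfully at 36,450 credits: the top bid is 47,300 credits (a rival), so Lena loses. Payoff = 0 credits.
Bidding 56,550 credits: Lena has the top bid, wins, and pays the second-highest bid 47,300 credits. Payoff = 36,450 credits − 47,300 credits = -10,850 credits.

Truthful: 0 credits; alternative: -10,850 credits.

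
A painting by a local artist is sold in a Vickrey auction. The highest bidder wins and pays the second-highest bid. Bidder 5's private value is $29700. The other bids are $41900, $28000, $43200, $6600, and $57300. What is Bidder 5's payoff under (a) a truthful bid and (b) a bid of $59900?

Truthful: $0; alternative: -$27600.

The highest competing bid is $57300.
Bidding truthfully at $29700: the top bid is $57300 (a rival), so Bidder 5 loses. Payoff = $0.
Bidding $59900: Bidder 5 has the top bid, wins, and pays the second-highest bid $57300. Payoff = $29700 − $57300 = -$27600.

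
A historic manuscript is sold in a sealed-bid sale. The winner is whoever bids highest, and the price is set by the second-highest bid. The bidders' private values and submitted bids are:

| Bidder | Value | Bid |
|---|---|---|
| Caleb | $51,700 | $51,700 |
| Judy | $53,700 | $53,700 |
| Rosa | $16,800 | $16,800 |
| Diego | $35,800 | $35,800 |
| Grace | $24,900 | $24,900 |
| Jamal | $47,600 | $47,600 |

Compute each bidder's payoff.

Sorted high to low: Judy $53,700; Caleb $51,700; Jamal $47,600; Diego $35,800; Grace $24,900; Rosa $16,800.
Judy has the top bid and wins; the price is the second-highest bid, $51,700.
Judy's payoff = $53,700 − $51,700 = $2,000. All other bidders lose, so their payoff is 0.

Payoffs: Caleb $0, Judy $2,000, Rosa $0, Diego $0, Grace $0, Jamal $0.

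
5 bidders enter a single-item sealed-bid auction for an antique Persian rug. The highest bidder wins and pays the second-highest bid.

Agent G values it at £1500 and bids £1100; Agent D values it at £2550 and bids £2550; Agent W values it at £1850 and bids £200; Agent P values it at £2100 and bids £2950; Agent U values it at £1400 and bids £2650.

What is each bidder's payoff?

Ranking the bids: Agent P £2950, then Agent U £2650, then Agent D £2550, then Agent G £1100, then Agent W £200.
Agent P has the top bid and wins; the price is the second-highest bid, £2650.
Agent P's payoff = £2100 − £2650 = -£550. All other bidders lose, so their payoff is 0.

Payoffs: Agent G £0, Agent D £0, Agent W £0, Agent P -£550, Agent U £0.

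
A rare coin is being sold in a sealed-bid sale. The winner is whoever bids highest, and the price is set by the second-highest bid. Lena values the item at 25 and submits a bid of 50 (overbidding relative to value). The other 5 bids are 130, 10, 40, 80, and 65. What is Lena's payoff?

Highest competing bid: 130.
Lena's bid 50 is not the highest, so Lena loses, pays nothing, and earns zero payoff.

0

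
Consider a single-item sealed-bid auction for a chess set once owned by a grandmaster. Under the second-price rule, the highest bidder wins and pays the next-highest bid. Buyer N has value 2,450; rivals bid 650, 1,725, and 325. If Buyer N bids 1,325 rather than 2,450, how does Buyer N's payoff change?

Change in payoff: -725.

The highest competing bid is 1,725.
Bidding truthfully at 2,450: Buyer N has the top bid, wins, and pays the second-highest bid 1,725. Payoff = 2,450 − 1,725 = 725.
Bidding 1,325: the top bid is 1,725 (a rival), so Buyer N loses. Payoff = 0.
Change = 0 − 725 = -725.
This is the dominant-strategy logic: truthful bidding weakly beats any alternative.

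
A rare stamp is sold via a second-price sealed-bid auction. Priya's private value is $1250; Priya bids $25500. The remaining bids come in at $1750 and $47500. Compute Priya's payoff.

$0

Highest competing bid: $47500.
Priya's bid $25500 is not the highest, so Priya loses, pays nothing, and earns zero payoff.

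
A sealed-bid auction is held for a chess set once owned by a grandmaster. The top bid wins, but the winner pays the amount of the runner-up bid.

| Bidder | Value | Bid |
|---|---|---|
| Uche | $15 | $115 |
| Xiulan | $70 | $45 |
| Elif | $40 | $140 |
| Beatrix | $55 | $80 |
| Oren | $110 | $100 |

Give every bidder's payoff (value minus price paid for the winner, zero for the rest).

Uche $0, Xiulan $0, Elif -$75, Beatrix $0, Oren $0.

Ranking the bids: Elif $140 > Uche $115 > Oren $100 > Beatrix $80 > Xiulan $45.
Elif has the top bid and wins; the price is the second-highest bid, $115.
Elif's payoff = $40 − $115 = -$75. All other bidders lose, so their payoff is 0.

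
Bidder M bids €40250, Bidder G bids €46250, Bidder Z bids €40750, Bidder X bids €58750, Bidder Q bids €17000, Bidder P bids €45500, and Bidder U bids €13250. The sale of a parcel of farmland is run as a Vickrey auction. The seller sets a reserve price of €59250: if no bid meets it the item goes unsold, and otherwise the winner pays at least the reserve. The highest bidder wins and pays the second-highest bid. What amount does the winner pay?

Sorted high to low: Bidder X €58750, then Bidder G €46250, then Bidder P €45500, then Bidder Z €40750, then Bidder M €40250, then Bidder Q €17000, then Bidder U €13250.
The top bid €58750 is below the reserve €59250, so the item goes unsold and nothing is paid.

unsold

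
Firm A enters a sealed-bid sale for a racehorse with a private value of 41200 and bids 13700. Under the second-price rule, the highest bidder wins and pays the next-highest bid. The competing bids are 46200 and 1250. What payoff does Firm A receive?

Highest competing bid: 46200.
Firm A's bid 13700 is not the highest, so Firm A loses, pays nothing, and earns zero payoff.

0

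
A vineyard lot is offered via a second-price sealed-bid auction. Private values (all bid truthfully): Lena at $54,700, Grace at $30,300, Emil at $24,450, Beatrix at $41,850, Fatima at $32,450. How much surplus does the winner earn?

Ordered from highest: Lena $54,700, then Beatrix $41,850, then Fatima $32,450, then Grace $30,300, then Emil $24,450.
Lena wins with the top bid and pays the second-highest, $41,850.
Surplus = $54,700 − $41,850 = $12,850.

Winner's surplus: $12,850.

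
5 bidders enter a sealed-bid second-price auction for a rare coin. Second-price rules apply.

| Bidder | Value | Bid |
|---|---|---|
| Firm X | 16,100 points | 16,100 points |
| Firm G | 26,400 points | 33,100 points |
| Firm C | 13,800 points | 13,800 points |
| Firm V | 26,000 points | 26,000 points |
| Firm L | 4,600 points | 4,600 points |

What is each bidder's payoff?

Firm X 0 points, Firm G 400 points, Firm C 0 points, Firm V 0 points, Firm L 0 points.

Ordered from highest: Firm G 33,100 points, then Firm V 26,000 points, then Firm X 16,100 points, then Firm C 13,800 points, then Firm L 4,600 points.
Firm G has the top bid and wins; the price is the second-highest bid, 26,000 points.
Firm G's payoff = 26,400 points − 26,000 points = 400 points. All other bidders lose, so their payoff is 0.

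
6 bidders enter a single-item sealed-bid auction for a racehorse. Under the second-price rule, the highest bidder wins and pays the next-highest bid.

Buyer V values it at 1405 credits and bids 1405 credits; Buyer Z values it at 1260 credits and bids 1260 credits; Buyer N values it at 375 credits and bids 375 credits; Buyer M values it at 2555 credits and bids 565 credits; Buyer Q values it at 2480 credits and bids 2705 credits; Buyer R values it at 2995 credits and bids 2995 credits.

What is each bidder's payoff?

Payoffs: Buyer V 0 credits, Buyer Z 0 credits, Buyer N 0 credits, Buyer M 0 credits, Buyer Q 0 credits, Buyer R 290 credits.

Ordered from highest: Buyer R 2995 credits, then Buyer Q 2705 credits, then Buyer V 1405 credits, then Buyer Z 1260 credits, then Buyer M 565 credits, then Buyer N 375 credits.
Buyer R has the top bid and wins; the price is the second-highest bid, 2705 credits.
Buyer R's payoff = 2995 credits − 2705 credits = 290 credits. All other bidders lose, so their payoff is 0.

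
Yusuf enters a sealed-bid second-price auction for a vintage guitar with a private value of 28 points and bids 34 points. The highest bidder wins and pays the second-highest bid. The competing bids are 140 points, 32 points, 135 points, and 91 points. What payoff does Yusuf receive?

Highest competing bid: 140 points.
Yusuf's bid 34 points is not the highest, so Yusuf loses, pays nothing, and earns zero payoff.

0 points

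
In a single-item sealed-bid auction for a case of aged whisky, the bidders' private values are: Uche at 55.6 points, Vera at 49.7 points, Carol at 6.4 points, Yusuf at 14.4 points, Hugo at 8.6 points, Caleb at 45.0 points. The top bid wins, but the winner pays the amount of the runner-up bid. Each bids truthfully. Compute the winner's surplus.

Bids in descending order: Uche 55.6 points, then Vera 49.7 points, then Caleb 45.0 points, then Yusuf 14.4 points, then Hugo 8.6 points, then Carol 6.4 points.
Uche wins with the top bid and pays the second-highest, 49.7 points.
Surplus = 55.6 points − 49.7 points = 5.9 points.

5.9 points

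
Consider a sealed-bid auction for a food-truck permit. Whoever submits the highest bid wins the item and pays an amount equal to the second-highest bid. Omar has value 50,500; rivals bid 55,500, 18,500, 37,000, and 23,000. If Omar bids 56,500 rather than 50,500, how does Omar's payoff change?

The highest competing bid is 55,500.
Bidding truthfully at 50,500: the top bid is 55,500 (a rival), so Omar loses. Payoff = 0.
Bidding 56,500: Omar has the top bid, wins, and pays the second-highest bid 55,500. Payoff = 50,500 − 55,500 = -5,000.
Change = -5,000 − 0 = -5,000.

Change in payoff: -5,000.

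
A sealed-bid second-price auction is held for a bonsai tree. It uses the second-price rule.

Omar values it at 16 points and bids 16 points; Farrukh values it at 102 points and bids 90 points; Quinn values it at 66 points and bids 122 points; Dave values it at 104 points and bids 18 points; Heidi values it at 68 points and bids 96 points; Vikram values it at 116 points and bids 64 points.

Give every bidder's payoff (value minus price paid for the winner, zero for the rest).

Omar 0 points, Farrukh 0 points, Quinn -30 points, Dave 0 points, Heidi 0 points, Vikram 0 points.

Ranking the bids: Quinn 122 points; Heidi 96 points; Farrukh 90 points; Vikram 64 points; Dave 18 points; Omar 16 points.
Quinn has the top bid and wins; the price is the second-highest bid, 96 points.
Quinn's payoff = 66 points − 96 points = -30 points. All other bidders lose, so their payoff is 0.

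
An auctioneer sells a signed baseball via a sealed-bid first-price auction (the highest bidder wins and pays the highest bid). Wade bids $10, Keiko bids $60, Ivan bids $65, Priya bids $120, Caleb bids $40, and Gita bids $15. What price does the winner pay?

Price paid: $120.

Bids in descending order: Priya $120; Ivan $65; Keiko $60; Caleb $40; Gita $15; Wade $10.
Priya is the highest bidder, so Priya wins.
Under the first-price rule, the price is the highest bid: $120.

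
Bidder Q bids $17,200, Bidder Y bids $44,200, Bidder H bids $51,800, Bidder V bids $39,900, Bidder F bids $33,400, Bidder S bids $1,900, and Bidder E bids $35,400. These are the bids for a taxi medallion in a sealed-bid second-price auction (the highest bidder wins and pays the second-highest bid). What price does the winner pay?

$44,200

Bids in descending order: Bidder H $51,800, then Bidder Y $44,200, then Bidder V $39,900, then Bidder E $35,400, then Bidder F $33,400, then Bidder Q $17,200, then Bidder S $1,900.
Bidder H is the highest bidder, so Bidder H wins.
Under the second-price rule, the price is the second-highest bid: $44,200.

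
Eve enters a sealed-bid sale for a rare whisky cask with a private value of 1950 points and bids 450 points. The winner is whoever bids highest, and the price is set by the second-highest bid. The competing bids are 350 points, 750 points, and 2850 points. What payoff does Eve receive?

Highest competing bid: 2850 points.
Eve's bid 450 points is not the highest, so Eve loses, pays nothing, and earns zero payoff.

Eve's payoff: 0 points.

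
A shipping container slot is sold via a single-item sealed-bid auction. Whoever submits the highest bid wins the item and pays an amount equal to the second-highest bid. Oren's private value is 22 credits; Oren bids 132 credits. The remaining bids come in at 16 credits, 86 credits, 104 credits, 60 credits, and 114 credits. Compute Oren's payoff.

-92 credits

Highest competing bid: 114 credits.
Oren's bid 132 credits is the highest overall, so Oren wins and pays the second-highest bid, 114 credits.
Payoff = value − price = 22 credits − 114 credits = -92 credits.
Overbidding won the item at a price above value — truthful bidding would have avoided this loss.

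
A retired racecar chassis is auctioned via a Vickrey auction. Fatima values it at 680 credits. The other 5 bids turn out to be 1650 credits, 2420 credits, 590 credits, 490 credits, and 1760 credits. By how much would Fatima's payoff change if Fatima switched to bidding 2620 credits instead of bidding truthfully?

The highest competing bid is 2420 credits.
Bidding truthfully at 680 credits: the top bid is 2420 credits (a rival), so Fatima loses. Payoff = 0 credits.
Bidding 2620 credits: Fatima has the top bid, wins, and pays the second-highest bid 2420 credits. Payoff = 680 credits − 2420 credits = -1740 credits.
Change = -1740 credits − 0 credits = -1740 credits.

-1740 credits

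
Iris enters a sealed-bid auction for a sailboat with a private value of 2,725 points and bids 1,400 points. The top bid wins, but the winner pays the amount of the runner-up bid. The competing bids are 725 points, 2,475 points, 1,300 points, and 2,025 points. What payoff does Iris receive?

Highest competing bid: 2,475 points.
Iris's bid 1,400 points is not the highest, so Iris loses, pays nothing, and earns zero payoff.

Payoff = 0 points.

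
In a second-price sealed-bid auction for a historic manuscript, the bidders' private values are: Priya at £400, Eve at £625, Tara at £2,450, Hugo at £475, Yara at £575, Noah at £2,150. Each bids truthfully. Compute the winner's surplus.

£300

Ranking the bids: Tara £2,450; Noah £2,150; Eve £625; Yara £575; Hugo £475; Priya £400.
Tara wins with the top bid and pays the second-highest, £2,150.
Surplus = £2,450 − £2,150 = £300.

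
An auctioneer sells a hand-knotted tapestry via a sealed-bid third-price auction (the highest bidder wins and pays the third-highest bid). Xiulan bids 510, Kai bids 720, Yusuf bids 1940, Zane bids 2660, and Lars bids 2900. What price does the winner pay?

Bids in descending order: Lars 2900; Zane 2660; Yusuf 1940; Kai 720; Xiulan 510.
Lars is the highest bidder, so Lars wins.
Under the third-price rule, the price is the third-highest bid: 1940.

Price paid: 1940.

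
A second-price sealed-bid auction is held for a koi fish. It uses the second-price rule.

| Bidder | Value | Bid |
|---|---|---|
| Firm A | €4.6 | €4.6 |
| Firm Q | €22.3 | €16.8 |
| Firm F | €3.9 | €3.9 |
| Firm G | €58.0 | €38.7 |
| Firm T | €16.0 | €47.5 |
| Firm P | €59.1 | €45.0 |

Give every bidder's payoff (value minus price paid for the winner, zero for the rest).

Sorted high to low: Firm T €47.5; Firm P €45.0; Firm G €38.7; Firm Q €16.8; Firm A €4.6; Firm F €3.9.
Firm T has the top bid and wins; the price is the second-highest bid, €45.0.
Firm T's payoff = €16.0 − €45.0 = -€29.0. All other bidders lose, so their payoff is 0.

Firm A €0.0, Firm Q €0.0, Firm F €0.0, Firm G €0.0, Firm T -€29.0, Firm P €0.0.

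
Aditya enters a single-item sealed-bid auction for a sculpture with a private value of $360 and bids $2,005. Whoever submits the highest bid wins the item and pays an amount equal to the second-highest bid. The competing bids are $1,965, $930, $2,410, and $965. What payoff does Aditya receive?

Highest competing bid: $2,410.
Aditya's bid $2,005 is not the highest, so Aditya loses, pays nothing, and earns zero payoff.

$0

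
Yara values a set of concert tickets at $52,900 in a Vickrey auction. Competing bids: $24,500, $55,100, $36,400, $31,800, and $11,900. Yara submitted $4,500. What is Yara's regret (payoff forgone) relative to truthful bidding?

The highest competing bid is $55,100.
Bidding truthfully at $52,900: the top bid is $55,100 (a rival), so Yara loses. Payoff = $0.
Bidding $4,500: the top bid is $55,100 (a rival), so Yara loses. Payoff = $0.
Regret = truthful payoff − actual payoff = $0 − $0 = $0.

Payoff forgone: $0.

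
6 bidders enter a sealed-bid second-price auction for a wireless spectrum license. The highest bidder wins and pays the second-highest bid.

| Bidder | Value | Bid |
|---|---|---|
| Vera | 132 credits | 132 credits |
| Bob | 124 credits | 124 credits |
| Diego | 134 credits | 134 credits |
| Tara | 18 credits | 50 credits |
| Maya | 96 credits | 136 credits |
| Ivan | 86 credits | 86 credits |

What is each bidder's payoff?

Ranking the bids: Maya 136 credits, then Diego 134 credits, then Vera 132 credits, then Bob 124 credits, then Ivan 86 credits, then Tara 50 credits.
Maya has the top bid and wins; the price is the second-highest bid, 134 credits.
Maya's payoff = 96 credits − 134 credits = -38 credits. All other bidders lose, so their payoff is 0.

Vera 0 credits, Bob 0 credits, Diego 0 credits, Tara 0 credits, Maya -38 credits, Ivan 0 credits.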